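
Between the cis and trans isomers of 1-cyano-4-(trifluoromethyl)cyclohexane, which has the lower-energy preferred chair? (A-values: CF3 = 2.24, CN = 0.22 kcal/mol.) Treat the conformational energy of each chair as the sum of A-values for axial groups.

trans

At 1,4 positions (parity opposite): cis → (a,e or e,a); trans → (e,e or a,a).
Best chair for cis: E = 0.22 kcal/mol; best chair for trans: E = 0.00 kcal/mol.
The trans isomer is lower by 0.22 kcal/mol.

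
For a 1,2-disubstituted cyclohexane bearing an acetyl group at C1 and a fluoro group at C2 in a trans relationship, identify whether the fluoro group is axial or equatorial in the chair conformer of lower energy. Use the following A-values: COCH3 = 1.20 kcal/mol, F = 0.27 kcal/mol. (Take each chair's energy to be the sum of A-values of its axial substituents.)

equatorial

C1 and C2 have opposite parity, so for the trans isomer the two substituents are e,e in one chair and a,a in the other.
Chair I (acetyl axial, fluoro axial): E = 1.47 kcal/mol.
Chair II (acetyl equatorial, fluoro equatorial): E = 0.00 kcal/mol.
Chair II is the more stable (lower-energy) conformer, and in that chair the fluoro group is equatorial.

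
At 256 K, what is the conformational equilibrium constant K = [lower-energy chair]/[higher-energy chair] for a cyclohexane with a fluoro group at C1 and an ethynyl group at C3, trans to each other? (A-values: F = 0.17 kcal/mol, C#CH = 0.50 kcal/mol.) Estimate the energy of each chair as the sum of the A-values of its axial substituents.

K ≈ 1.91

C1 and C3 have the same parity, so for the trans isomer the two substituents are one axial and one equatorial in each chair.
Chair I (fluoro axial, ethynyl equatorial): E = 0.17 kcal/mol; chair II (fluoro equatorial, ethynyl axial): E = 0.50 kcal/mol.
ΔG = 0.33 kcal/mol between the two chairs.
K = exp(ΔG/RT) with R = 1.987×10⁻³ kcal mol⁻¹ K⁻¹ and T = 256 K gives K ≈ 1.91.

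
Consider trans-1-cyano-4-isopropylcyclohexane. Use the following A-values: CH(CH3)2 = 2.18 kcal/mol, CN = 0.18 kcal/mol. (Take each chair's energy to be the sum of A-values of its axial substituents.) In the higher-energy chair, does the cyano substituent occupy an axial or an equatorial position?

C1 and C4 have opposite parity, so for the trans isomer the two substituents are e,e in one chair and a,a in the other.
Chair I (isopropyl axial, cyano axial): E = 2.36 kcal/mol.
Chair II (isopropyl equatorial, cyano equatorial): E = 0.00 kcal/mol.
Chair I is the less stable (higher-energy) conformer, and in that chair the cyano group is axial.

axial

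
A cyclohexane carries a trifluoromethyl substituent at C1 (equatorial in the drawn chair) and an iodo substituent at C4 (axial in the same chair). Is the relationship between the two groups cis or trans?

C1 and C4 have opposite parity, so their axial bonds point in opposite directions.
With opposite-parity carbons, two substituents on the same face are one axial and one equatorial; opposite faces give both axial or both equatorial.
Here the groups are equatorial/axial → same face → cis.

cis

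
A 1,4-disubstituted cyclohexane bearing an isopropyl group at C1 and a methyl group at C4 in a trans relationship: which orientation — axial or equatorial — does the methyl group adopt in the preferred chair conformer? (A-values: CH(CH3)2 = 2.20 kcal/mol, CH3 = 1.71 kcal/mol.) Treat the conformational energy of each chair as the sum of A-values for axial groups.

equatorial

C1 and C4 have opposite parity, so for the trans isomer the two substituents are e,e in one chair and a,a in the other.
Chair I (isopropyl axial, methyl axial): E = 3.91 kcal/mol.
Chair II (isopropyl equatorial, methyl equatorial): E = 0.00 kcal/mol.
Chair II is the more stable (lower-energy) conformer, and in that chair the methyl group is equatorial.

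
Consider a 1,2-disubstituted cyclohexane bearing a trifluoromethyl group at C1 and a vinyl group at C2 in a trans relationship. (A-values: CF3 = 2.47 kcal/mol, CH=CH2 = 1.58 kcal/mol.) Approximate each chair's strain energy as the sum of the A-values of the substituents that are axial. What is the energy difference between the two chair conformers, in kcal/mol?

4.05 kcal/mol

C1 and C2 have opposite parity, so for the trans isomer the two substituents are e,e in one chair and a,a in the other.
Chair I (trifluoromethyl axial, vinyl axial): E = 4.05 kcal/mol.
Chair II (trifluoromethyl equatorial, vinyl equatorial): E = 0.00 kcal/mol.
ΔE = 4.05 − 0.00 = 4.05 kcal/mol; chair II is more stable.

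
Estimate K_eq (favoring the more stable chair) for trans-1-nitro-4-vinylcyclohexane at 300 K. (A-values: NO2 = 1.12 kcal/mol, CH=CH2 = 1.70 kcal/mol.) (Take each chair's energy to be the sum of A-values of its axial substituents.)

C1 and C4 have opposite parity, so for the trans isomer the two substituents are e,e in one chair and a,a in the other.
Chair I (nitro axial, vinyl axial): E = 2.82 kcal/mol; chair II (nitro equatorial, vinyl equatorial): E = 0.00 kcal/mol.
ΔG = 2.82 kcal/mol between the two chairs.
K = exp(ΔG/RT) with R = 1.987×10⁻³ kcal mol⁻¹ K⁻¹ and T = 300 K gives K ≈ 113.

K ≈ 113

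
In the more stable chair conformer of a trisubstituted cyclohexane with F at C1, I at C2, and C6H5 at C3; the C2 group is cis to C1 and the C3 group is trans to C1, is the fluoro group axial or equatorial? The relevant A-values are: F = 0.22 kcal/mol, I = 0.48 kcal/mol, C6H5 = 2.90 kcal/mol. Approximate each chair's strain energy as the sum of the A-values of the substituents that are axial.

Chair I (fluoro axial, iodo equatorial, phenyl equatorial): E = 0.22 kcal/mol.
Chair II (fluoro equatorial, iodo axial, phenyl axial): E = 3.38 kcal/mol.
Chair I is the more stable (lower-energy) conformer, and in that chair the fluoro group is axial.

axial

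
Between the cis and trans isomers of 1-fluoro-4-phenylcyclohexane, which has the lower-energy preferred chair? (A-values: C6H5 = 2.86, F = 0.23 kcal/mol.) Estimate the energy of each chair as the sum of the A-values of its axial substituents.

At 1,4 positions (parity opposite): cis → (a,e or e,a); trans → (e,e or a,a).
Best chair for cis: E = 0.23 kcal/mol; best chair for trans: E = 0.00 kcal/mol.
The trans isomer is lower by 0.23 kcal/mol.

trans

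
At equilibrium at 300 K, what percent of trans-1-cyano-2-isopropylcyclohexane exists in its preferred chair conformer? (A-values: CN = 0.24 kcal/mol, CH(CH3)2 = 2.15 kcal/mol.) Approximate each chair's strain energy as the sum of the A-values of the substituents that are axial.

C1 and C2 have opposite parity, so for the trans isomer the two substituents are e,e in one chair and a,a in the other.
Chair I (cyano axial, isopropyl axial): E = 2.39 kcal/mol; chair II (cyano equatorial, isopropyl equatorial): E = 0.00 kcal/mol.
ΔG = 2.39 kcal/mol between the two chairs.
K = exp(ΔG/RT) with R = 1.987×10⁻³ kcal mol⁻¹ K⁻¹ and T = 300 K gives K ≈ 55.1.
Fraction in the lower-energy chair = K/(K+1) = 98.2%.

98.2%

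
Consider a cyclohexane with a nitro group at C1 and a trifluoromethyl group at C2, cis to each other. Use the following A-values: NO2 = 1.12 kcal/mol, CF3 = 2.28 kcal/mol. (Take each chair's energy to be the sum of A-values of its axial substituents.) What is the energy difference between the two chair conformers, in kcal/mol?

1.16 kcal/mol

C1 and C2 have opposite parity, so for the cis isomer the two substituents are one axial and one equatorial in each chair.
Chair I (nitro axial, trifluoromethyl equatorial): E = 1.12 kcal/mol.
Chair II (nitro equatorial, trifluoromethyl axial): E = 2.28 kcal/mol.
ΔE = 2.28 − 1.12 = 1.16 kcal/mol; chair I is more stable.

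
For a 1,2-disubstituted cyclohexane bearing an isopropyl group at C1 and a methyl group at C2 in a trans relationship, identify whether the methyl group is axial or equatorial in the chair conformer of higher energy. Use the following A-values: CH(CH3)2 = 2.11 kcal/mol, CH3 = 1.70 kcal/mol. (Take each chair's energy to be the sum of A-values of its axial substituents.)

C1 and C2 have opposite parity, so for the trans isomer the two substituents are e,e in one chair and a,a in the other.
Chair I (isopropyl axial, methyl axial): E = 3.81 kcal/mol.
Chair II (isopropyl equatorial, methyl equatorial): E = 0.00 kcal/mol.
Chair I is the less stable (higher-energy) conformer, and in that chair the methyl group is axial.

axial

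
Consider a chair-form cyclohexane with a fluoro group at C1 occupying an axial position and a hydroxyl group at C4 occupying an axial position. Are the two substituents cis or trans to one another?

C1 and C4 have opposite parity, so their axial bonds point in opposite directions.
With opposite-parity carbons, two substituents on the same face are one axial and one equatorial; opposite faces give both axial or both equatorial.
Here the groups are axial/axial → opposite face → trans.

trans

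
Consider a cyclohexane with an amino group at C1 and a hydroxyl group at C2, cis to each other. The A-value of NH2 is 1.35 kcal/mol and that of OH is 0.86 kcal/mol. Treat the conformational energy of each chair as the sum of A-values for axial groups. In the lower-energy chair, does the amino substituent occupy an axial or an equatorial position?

C1 and C2 have opposite parity, so for the cis isomer the two substituents are one axial and one equatorial in each chair.
Chair I (amino axial, hydroxyl equatorial): E = 1.35 kcal/mol.
Chair II (amino equatorial, hydroxyl axial): E = 0.86 kcal/mol.
Chair II is the more stable (lower-energy) conformer, and in that chair the amino group is equatorial.

equatorial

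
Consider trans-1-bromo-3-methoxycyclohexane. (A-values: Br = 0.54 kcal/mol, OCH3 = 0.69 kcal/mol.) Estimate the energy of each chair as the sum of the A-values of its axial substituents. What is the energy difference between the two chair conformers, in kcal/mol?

0.15 kcal/mol

C1 and C3 have the same parity, so for the trans isomer the two substituents are one axial and one equatorial in each chair.
Chair I (bromo axial, methoxy equatorial): E = 0.54 kcal/mol.
Chair II (bromo equatorial, methoxy axial): E = 0.69 kcal/mol.
ΔE = 0.69 − 0.54 = 0.15 kcal/mol; chair I is more stable.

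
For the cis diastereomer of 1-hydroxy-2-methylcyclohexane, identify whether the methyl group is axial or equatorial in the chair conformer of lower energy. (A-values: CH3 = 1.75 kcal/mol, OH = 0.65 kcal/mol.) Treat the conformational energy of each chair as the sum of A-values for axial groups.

C1 and C2 have opposite parity, so for the cis isomer the two substituents are one axial and one equatorial in each chair.
Chair I (methyl axial, hydroxyl equatorial): E = 1.75 kcal/mol.
Chair II (methyl equatorial, hydroxyl axial): E = 0.65 kcal/mol.
Chair II is the more stable (lower-energy) conformer, and in that chair the methyl group is equatorial.

equatorial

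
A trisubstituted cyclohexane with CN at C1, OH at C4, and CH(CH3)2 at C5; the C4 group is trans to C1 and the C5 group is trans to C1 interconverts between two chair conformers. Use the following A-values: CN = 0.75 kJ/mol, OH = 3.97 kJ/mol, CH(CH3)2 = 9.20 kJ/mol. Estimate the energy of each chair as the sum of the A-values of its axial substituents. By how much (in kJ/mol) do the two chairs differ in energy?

4.48 kJ/mol

Chair I (cyano axial, hydroxyl axial, isopropyl equatorial): E = 4.72 kJ/mol.
Chair II (cyano equatorial, hydroxyl equatorial, isopropyl axial): E = 9.20 kJ/mol.
ΔE = 9.20 − 4.72 = 4.48 kJ/mol; chair I is more stable.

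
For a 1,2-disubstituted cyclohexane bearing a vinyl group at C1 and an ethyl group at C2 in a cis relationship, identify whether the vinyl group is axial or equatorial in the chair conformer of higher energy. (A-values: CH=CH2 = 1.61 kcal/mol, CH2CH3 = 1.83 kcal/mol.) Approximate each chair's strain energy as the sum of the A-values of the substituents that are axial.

C1 and C2 have opposite parity, so for the cis isomer the two substituents are one axial and one equatorial in each chair.
Chair I (vinyl axial, ethyl equatorial): E = 1.61 kcal/mol.
Chair II (vinyl equatorial, ethyl axial): E = 1.83 kcal/mol.
Chair II is the less stable (higher-energy) conformer, and in that chair the vinyl group is equatorial.

equatorial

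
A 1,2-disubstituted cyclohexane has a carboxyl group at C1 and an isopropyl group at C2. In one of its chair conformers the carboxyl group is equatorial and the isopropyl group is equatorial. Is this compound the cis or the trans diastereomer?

trans

C1 and C2 have opposite parity, so their axial bonds point in opposite directions.
With opposite-parity carbons, two substituents on the same face are one axial and one equatorial; opposite faces give both axial or both equatorial.
Here the groups are equatorial/equatorial → opposite face → trans.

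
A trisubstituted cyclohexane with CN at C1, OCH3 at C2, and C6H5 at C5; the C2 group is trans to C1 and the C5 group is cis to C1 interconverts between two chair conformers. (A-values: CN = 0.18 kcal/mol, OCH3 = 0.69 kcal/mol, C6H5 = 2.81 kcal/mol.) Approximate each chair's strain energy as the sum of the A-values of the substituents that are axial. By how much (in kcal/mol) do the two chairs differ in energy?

3.68 kcal/mol

Chair I (cyano axial, methoxy axial, phenyl axial): E = 3.68 kcal/mol.
Chair II (cyano equatorial, methoxy equatorial, phenyl equatorial): E = 0.00 kcal/mol.
ΔE = 3.68 − 0.00 = 3.68 kcal/mol; chair II is more stable.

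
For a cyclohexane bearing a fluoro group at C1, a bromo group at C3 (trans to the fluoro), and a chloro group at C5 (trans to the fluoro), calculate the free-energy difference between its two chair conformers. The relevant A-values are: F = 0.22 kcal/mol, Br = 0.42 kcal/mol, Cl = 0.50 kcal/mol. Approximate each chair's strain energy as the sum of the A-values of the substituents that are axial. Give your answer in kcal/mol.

0.70 kcal/mol

Chair I (fluoro axial, bromo equatorial, chloro equatorial): E = 0.22 kcal/mol.
Chair II (fluoro equatorial, bromo axial, chloro axial): E = 0.92 kcal/mol.
ΔE = 0.92 − 0.22 = 0.70 kcal/mol; chair I is more stable.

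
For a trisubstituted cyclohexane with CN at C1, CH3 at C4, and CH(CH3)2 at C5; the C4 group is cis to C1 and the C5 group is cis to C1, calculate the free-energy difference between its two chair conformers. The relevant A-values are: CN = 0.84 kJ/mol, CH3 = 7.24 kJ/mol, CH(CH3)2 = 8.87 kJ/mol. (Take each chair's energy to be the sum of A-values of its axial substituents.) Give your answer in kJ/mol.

Chair I (cyano axial, methyl equatorial, isopropyl axial): E = 9.71 kJ/mol.
Chair II (cyano equatorial, methyl axial, isopropyl equatorial): E = 7.24 kJ/mol.
ΔE = 9.71 − 7.24 = 2.47 kJ/mol; chair II is more stable.

2.47 kJ/mol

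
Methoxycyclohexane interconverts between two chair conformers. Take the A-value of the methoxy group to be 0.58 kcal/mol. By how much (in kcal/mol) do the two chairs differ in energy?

0.58 kcal/mol

A monosubstituted cyclohexane has one chair with the methoxy group axial (E = A = 0.58 kcal/mol) and one with it equatorial (E = 0).
ΔE = 0.58 − 0 = 0.58 kcal/mol.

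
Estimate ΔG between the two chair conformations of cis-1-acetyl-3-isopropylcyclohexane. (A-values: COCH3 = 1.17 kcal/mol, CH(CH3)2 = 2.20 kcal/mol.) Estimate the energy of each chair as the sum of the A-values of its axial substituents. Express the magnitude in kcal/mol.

C1 and C3 have the same parity, so for the cis isomer the two substituents are e,e in one chair and a,a in the other.
Chair I (acetyl axial, isopropyl axial): E = 3.37 kcal/mol.
Chair II (acetyl equatorial, isopropyl equatorial): E = 0.00 kcal/mol.
ΔE = 3.37 − 0.00 = 3.37 kcal/mol; chair II is more stable.

3.37 kcal/mol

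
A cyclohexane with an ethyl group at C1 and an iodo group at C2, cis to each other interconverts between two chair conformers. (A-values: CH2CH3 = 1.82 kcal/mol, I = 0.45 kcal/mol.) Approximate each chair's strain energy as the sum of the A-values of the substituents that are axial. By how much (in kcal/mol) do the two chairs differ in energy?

C1 and C2 have opposite parity, so for the cis isomer the two substituents are one axial and one equatorial in each chair.
Chair I (ethyl axial, iodo equatorial): E = 1.82 kcal/mol.
Chair II (ethyl equatorial, iodo axial): E = 0.45 kcal/mol.
ΔE = 1.82 − 0.45 = 1.37 kcal/mol; chair II is more stable.

1.37 kcal/mol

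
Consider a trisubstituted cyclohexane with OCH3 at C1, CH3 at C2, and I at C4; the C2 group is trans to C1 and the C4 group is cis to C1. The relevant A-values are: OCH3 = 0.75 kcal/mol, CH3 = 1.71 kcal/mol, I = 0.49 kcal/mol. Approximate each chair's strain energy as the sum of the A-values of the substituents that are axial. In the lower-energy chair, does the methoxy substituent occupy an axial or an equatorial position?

equatorial

Chair I (methoxy axial, methyl axial, iodo equatorial): E = 2.46 kcal/mol.
Chair II (methoxy equatorial, methyl equatorial, iodo axial): E = 0.49 kcal/mol.
Chair II is the more stable (lower-energy) conformer, and in that chair the methoxy group is equatorial.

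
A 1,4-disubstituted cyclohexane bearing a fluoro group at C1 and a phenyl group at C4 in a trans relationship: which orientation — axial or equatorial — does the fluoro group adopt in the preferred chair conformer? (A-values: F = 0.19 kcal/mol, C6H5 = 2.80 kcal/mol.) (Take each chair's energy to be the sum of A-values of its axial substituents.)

equatorial

C1 and C4 have opposite parity, so for the trans isomer the two substituents are e,e in one chair and a,a in the other.
Chair I (fluoro axial, phenyl axial): E = 2.99 kcal/mol.
Chair II (fluoro equatorial, phenyl equatorial): E = 0.00 kcal/mol.
Chair II is the more stable (lower-energy) conformer, and in that chair the fluoro group is equatorial.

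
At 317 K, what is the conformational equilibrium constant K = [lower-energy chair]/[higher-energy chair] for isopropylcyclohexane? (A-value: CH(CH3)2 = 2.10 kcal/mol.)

K ≈ 28.0

One chair has the isopropyl group axial (E = 2.10 kcal/mol) and the other has it equatorial (E = 0).
ΔG = 2.10 kcal/mol between the two chairs.
K = exp(ΔG/RT) with R = 1.987×10⁻³ kcal mol⁻¹ K⁻¹ and T = 317 K gives K ≈ 28.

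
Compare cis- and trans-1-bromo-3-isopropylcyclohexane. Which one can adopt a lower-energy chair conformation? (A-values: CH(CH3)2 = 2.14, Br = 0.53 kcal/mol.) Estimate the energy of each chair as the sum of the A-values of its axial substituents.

cis

At 1,3 positions (parity same): cis → (e,e or a,a); trans → (a,e or e,a).
Best chair for cis: E = 0.00 kcal/mol; best chair for trans: E = 0.53 kcal/mol.
The cis isomer is lower by 0.53 kcal/mol.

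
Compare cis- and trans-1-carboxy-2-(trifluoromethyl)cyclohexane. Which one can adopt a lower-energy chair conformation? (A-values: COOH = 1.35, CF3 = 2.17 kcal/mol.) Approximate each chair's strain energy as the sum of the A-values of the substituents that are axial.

At 1,2 positions (parity opposite): cis → (a,e or e,a); trans → (e,e or a,a).
Best chair for cis: E = 1.35 kcal/mol; best chair for trans: E = 0.00 kcal/mol.
The trans isomer is lower by 1.35 kcal/mol.

trans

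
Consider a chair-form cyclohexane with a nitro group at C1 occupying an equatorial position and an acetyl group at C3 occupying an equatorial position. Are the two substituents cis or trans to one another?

C1 and C3 have the same parity, so their axial bonds point in the same direction.
With same-parity carbons, two substituents on the same face are both axial or both equatorial; opposite faces give one of each.
Here the groups are equatorial/equatorial → same face → cis.

cis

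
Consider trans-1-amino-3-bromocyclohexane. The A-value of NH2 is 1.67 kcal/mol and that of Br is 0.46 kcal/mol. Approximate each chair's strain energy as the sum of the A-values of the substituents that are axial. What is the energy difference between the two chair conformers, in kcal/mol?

1.21 kcal/mol

C1 and C3 have the same parity, so for the trans isomer the two substituents are one axial and one equatorial in each chair.
Chair I (amino axial, bromo equatorial): E = 1.67 kcal/mol.
Chair II (amino equatorial, bromo axial): E = 0.46 kcal/mol.
ΔE = 1.67 − 0.46 = 1.21 kcal/mol; chair II is more stable.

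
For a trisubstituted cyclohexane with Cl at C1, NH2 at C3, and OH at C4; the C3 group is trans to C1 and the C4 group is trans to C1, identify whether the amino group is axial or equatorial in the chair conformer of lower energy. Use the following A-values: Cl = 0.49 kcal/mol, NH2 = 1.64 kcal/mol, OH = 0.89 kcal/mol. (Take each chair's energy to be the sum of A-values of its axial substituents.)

equatorial

Chair I (chloro axial, amino equatorial, hydroxyl axial): E = 1.38 kcal/mol.
Chair II (chloro equatorial, amino axial, hydroxyl equatorial): E = 1.64 kcal/mol.
Chair I is the more stable (lower-energy) conformer, and in that chair the amino group is equatorial.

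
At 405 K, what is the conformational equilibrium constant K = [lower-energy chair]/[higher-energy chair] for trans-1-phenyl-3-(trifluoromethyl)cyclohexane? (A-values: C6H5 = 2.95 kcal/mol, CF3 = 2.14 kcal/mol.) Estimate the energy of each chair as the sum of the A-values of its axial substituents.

C1 and C3 have the same parity, so for the trans isomer the two substituents are one axial and one equatorial in each chair.
Chair I (phenyl axial, trifluoromethyl equatorial): E = 2.95 kcal/mol; chair II (phenyl equatorial, trifluoromethyl axial): E = 2.14 kcal/mol.
ΔG = 0.81 kcal/mol between the two chairs.
K = exp(ΔG/RT) with R = 1.987×10⁻³ kcal mol⁻¹ K⁻¹ and T = 405 K gives K ≈ 2.74.

K ≈ 2.74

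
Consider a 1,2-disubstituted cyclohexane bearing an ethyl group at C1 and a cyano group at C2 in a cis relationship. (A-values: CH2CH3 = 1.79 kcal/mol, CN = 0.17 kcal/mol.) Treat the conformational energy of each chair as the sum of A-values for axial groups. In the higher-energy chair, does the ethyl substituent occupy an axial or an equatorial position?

C1 and C2 have opposite parity, so for the cis isomer the two substituents are one axial and one equatorial in each chair.
Chair I (ethyl axial, cyano equatorial): E = 1.79 kcal/mol.
Chair II (ethyl equatorial, cyano axial): E = 0.17 kcal/mol.
Chair I is the less stable (higher-energy) conformer, and in that chair the ethyl group is axial.

axial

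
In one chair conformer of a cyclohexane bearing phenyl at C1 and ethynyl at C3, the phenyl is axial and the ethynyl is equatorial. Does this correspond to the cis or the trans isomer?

C1 and C3 have the same parity, so their axial bonds point in the same direction.
With same-parity carbons, two substituents on the same face are both axial or both equatorial; opposite faces give one of each.
Here the groups are axial/equatorial → opposite face → trans.

trans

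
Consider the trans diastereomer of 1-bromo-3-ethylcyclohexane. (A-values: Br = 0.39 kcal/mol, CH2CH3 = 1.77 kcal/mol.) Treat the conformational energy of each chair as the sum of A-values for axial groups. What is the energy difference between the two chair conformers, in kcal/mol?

1.38 kcal/mol

C1 and C3 have the same parity, so for the trans isomer the two substituents are one axial and one equatorial in each chair.
Chair I (bromo axial, ethyl equatorial): E = 0.39 kcal/mol.
Chair II (bromo equatorial, ethyl axial): E = 1.77 kcal/mol.
ΔE = 1.77 − 0.39 = 1.38 kcal/mol; chair I is more stable.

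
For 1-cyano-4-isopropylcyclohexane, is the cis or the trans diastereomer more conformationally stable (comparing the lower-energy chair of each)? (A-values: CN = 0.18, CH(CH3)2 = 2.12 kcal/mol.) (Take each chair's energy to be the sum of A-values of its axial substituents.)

At 1,4 positions (parity opposite): cis → (a,e or e,a); trans → (e,e or a,a).
Best chair for cis: E = 0.18 kcal/mol; best chair for trans: E = 0.00 kcal/mol.
The trans isomer is lower by 0.18 kcal/mol.

trans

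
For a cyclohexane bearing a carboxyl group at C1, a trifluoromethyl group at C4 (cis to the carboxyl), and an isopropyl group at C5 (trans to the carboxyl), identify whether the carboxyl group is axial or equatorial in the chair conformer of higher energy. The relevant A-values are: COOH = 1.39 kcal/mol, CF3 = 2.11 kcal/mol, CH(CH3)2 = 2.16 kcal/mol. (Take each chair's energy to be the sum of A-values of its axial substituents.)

Chair I (carboxyl axial, trifluoromethyl equatorial, isopropyl equatorial): E = 1.39 kcal/mol.
Chair II (carboxyl equatorial, trifluoromethyl axial, isopropyl axial): E = 4.27 kcal/mol.
Chair II is the less stable (higher-energy) conformer, and in that chair the carboxyl group is equatorial.

equatorial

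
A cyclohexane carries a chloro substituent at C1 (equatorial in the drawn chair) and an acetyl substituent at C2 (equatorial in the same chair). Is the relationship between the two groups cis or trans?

trans

C1 and C2 have opposite parity, so their axial bonds point in opposite directions.
With opposite-parity carbons, two substituents on the same face are one axial and one equatorial; opposite faces give both axial or both equatorial.
Here the groups are equatorial/equatorial → opposite face → trans.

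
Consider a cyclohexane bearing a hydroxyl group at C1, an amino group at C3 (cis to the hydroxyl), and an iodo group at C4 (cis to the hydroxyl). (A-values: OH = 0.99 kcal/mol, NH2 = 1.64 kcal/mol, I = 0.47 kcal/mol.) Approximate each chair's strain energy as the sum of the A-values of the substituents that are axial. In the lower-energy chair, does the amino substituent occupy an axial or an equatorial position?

equatorial

Chair I (hydroxyl axial, amino axial, iodo equatorial): E = 2.63 kcal/mol.
Chair II (hydroxyl equatorial, amino equatorial, iodo axial): E = 0.47 kcal/mol.
Chair II is the more stable (lower-energy) conformer, and in that chair the amino group is equatorial.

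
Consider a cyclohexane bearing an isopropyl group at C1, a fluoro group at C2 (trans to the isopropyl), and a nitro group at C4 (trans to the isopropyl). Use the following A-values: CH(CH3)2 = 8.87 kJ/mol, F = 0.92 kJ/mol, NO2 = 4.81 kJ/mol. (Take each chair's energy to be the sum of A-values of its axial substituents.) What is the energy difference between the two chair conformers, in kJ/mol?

Chair I (isopropyl axial, fluoro axial, nitro axial): E = 14.60 kJ/mol.
Chair II (isopropyl equatorial, fluoro equatorial, nitro equatorial): E = 0.00 kJ/mol.
ΔE = 14.60 − 0.00 = 14.60 kJ/mol; chair II is more stable.

14.60 kJ/mol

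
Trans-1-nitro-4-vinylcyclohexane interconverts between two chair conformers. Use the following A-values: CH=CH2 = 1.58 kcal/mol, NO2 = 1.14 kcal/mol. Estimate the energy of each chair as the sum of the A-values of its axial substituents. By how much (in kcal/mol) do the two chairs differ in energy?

2.72 kcal/mol

C1 and C4 have opposite parity, so for the trans isomer the two substituents are e,e in one chair and a,a in the other.
Chair I (vinyl axial, nitro axial): E = 2.72 kcal/mol.
Chair II (vinyl equatorial, nitro equatorial): E = 0.00 kcal/mol.
ΔE = 2.72 − 0.00 = 2.72 kcal/mol; chair II is more stable.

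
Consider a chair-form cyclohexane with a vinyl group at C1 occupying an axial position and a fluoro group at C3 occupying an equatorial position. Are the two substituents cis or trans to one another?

trans

C1 and C3 have the same parity, so their axial bonds point in the same direction.
With same-parity carbons, two substituents on the same face are both axial or both equatorial; opposite faces give one of each.
Here the groups are axial/equatorial → opposite face → trans.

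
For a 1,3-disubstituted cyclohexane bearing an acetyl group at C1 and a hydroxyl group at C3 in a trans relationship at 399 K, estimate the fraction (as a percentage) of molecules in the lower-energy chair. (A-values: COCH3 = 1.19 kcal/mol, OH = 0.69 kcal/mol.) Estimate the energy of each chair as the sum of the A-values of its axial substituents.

C1 and C3 have the same parity, so for the trans isomer the two substituents are one axial and one equatorial in each chair.
Chair I (acetyl axial, hydroxyl equatorial): E = 1.19 kcal/mol; chair II (acetyl equatorial, hydroxyl axial): E = 0.69 kcal/mol.
ΔG = 0.50 kcal/mol between the two chairs.
K = exp(ΔG/RT) with R = 1.987×10⁻³ kcal mol⁻¹ K⁻¹ and T = 399 K gives K ≈ 1.88.
Fraction in the lower-energy chair = K/(K+1) = 65.3%.

65.3%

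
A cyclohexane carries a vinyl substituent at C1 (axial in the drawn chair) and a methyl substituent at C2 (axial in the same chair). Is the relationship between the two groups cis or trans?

C1 and C2 have opposite parity, so their axial bonds point in opposite directions.
With opposite-parity carbons, two substituents on the same face are one axial and one equatorial; opposite faces give both axial or both equatorial.
Here the groups are axial/axial → opposite face → trans.

trans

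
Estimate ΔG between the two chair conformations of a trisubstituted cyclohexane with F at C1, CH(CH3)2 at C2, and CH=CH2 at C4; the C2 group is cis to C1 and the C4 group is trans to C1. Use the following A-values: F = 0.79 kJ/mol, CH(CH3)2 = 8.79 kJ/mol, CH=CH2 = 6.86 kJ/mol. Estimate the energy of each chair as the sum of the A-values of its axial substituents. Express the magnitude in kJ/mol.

Chair I (fluoro axial, isopropyl equatorial, vinyl axial): E = 7.65 kJ/mol.
Chair II (fluoro equatorial, isopropyl axial, vinyl equatorial): E = 8.79 kJ/mol.
ΔE = 8.79 − 7.65 = 1.14 kJ/mol; chair I is more stable.

1.14 kJ/mol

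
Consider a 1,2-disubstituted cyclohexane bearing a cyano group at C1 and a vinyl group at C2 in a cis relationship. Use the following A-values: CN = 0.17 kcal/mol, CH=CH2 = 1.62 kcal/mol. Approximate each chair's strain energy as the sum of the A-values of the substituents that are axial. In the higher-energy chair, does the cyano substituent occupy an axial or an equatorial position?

equatorial

C1 and C2 have opposite parity, so for the cis isomer the two substituents are one axial and one equatorial in each chair.
Chair I (cyano axial, vinyl equatorial): E = 0.17 kcal/mol.
Chair II (cyano equatorial, vinyl axial): E = 1.62 kcal/mol.
Chair II is the less stable (higher-energy) conformer, and in that chair the cyano group is equatorial.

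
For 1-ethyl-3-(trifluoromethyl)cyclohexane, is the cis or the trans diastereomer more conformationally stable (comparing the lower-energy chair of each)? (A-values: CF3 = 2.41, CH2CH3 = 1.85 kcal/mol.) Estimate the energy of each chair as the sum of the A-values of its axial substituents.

cis

At 1,3 positions (parity same): cis → (e,e or a,a); trans → (a,e or e,a).
Best chair for cis: E = 0.00 kcal/mol; best chair for trans: E = 1.85 kcal/mol.
The cis isomer is lower by 1.85 kcal/mol.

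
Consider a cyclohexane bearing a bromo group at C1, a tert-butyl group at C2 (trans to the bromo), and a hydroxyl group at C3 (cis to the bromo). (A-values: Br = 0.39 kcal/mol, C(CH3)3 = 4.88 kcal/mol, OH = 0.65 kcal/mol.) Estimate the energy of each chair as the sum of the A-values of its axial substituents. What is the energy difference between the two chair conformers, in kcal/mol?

Chair I (bromo axial, tert-butyl axial, hydroxyl axial): E = 5.92 kcal/mol.
Chair II (bromo equatorial, tert-butyl equatorial, hydroxyl equatorial): E = 0.00 kcal/mol.
ΔE = 5.92 − 0.00 = 5.92 kcal/mol; chair II is more stable.

5.92 kcal/mol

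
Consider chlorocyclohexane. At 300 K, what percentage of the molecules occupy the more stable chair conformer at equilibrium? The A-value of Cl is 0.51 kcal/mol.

One chair has the chloro group axial (E = 0.51 kcal/mol) and the other has it equatorial (E = 0).
ΔG = 0.51 kcal/mol between the two chairs.
K = exp(ΔG/RT) with R = 1.987×10⁻³ kcal mol⁻¹ K⁻¹ and T = 300 K gives K ≈ 2.35.
Fraction in the lower-energy chair = K/(K+1) = 70.2%.

70.2%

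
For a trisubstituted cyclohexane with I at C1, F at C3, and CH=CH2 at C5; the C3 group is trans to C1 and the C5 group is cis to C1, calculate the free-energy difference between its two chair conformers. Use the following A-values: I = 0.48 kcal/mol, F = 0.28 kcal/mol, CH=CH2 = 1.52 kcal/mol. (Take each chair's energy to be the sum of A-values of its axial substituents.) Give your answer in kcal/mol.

Chair I (iodo axial, fluoro equatorial, vinyl axial): E = 2.00 kcal/mol.
Chair II (iodo equatorial, fluoro axial, vinyl equatorial): E = 0.28 kcal/mol.
ΔE = 2.00 − 0.28 = 1.72 kcal/mol; chair II is more stable.

1.72 kcal/mol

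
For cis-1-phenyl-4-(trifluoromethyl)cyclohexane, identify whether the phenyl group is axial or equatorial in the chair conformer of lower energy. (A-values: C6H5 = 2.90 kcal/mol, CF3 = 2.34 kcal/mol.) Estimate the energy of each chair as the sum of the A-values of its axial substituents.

equatorial

C1 and C4 have opposite parity, so for the cis isomer the two substituents are one axial and one equatorial in each chair.
Chair I (phenyl axial, trifluoromethyl equatorial): E = 2.90 kcal/mol.
Chair II (phenyl equatorial, trifluoromethyl axial): E = 2.34 kcal/mol.
Chair II is the more stable (lower-energy) conformer, and in that chair the phenyl group is equatorial.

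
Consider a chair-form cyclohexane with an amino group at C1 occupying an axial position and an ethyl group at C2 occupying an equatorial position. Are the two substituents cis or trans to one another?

C1 and C2 have opposite parity, so their axial bonds point in opposite directions.
With opposite-parity carbons, two substituents on the same face are one axial and one equatorial; opposite faces give both axial or both equatorial.
Here the groups are axial/equatorial → same face → cis.

cis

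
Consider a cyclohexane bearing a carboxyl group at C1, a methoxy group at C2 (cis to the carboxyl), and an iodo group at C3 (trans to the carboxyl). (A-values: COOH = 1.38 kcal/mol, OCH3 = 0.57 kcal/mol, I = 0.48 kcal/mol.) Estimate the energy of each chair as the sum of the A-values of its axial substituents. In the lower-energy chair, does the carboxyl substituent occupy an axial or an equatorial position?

Chair I (carboxyl axial, methoxy equatorial, iodo equatorial): E = 1.38 kcal/mol.
Chair II (carboxyl equatorial, methoxy axial, iodo axial): E = 1.05 kcal/mol.
Chair II is the more stable (lower-energy) conformer, and in that chair the carboxyl group is equatorial.

equatorial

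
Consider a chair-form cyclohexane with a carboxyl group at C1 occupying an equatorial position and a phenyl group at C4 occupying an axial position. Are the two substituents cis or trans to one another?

C1 and C4 have opposite parity, so their axial bonds point in opposite directions.
With opposite-parity carbons, two substituents on the same face are one axial and one equatorial; opposite faces give both axial or both equatorial.
Here the groups are equatorial/axial → same face → cis.

cis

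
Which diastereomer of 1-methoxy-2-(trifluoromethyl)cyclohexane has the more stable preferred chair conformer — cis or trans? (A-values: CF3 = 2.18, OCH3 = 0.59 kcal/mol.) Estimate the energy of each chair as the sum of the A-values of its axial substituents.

At 1,2 positions (parity opposite): cis → (a,e or e,a); trans → (e,e or a,a).
Best chair for cis: E = 0.59 kcal/mol; best chair for trans: E = 0.00 kcal/mol.
The trans isomer is lower by 0.59 kcal/mol.

trans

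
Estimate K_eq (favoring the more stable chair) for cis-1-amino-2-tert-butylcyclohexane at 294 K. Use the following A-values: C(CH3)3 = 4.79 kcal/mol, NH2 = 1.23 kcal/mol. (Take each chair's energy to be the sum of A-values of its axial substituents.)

C1 and C2 have opposite parity, so for the cis isomer the two substituents are one axial and one equatorial in each chair.
Chair I (tert-butyl axial, amino equatorial): E = 4.79 kcal/mol; chair II (tert-butyl equatorial, amino axial): E = 1.23 kcal/mol.
ΔG = 3.56 kcal/mol between the two chairs.
K = exp(ΔG/RT) with R = 1.987×10⁻³ kcal mol⁻¹ K⁻¹ and T = 294 K gives K ≈ 443.

K ≈ 443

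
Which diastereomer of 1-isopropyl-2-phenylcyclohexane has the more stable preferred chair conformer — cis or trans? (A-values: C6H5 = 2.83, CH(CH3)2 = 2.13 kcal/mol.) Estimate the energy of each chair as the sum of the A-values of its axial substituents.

trans

At 1,2 positions (parity opposite): cis → (a,e or e,a); trans → (e,e or a,a).
Best chair for cis: E = 2.13 kcal/mol; best chair for trans: E = 0.00 kcal/mol.
The trans isomer is lower by 2.13 kcal/mol.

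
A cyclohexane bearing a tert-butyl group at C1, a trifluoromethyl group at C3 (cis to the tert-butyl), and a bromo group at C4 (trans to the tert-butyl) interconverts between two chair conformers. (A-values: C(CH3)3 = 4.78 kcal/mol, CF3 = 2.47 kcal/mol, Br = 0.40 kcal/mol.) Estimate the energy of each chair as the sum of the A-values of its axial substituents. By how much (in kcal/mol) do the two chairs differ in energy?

Chair I (tert-butyl axial, trifluoromethyl axial, bromo axial): E = 7.65 kcal/mol.
Chair II (tert-butyl equatorial, trifluoromethyl equatorial, bromo equatorial): E = 0.00 kcal/mol.
ΔE = 7.65 − 0.00 = 7.65 kcal/mol; chair II is more stable.

7.65 kcal/mol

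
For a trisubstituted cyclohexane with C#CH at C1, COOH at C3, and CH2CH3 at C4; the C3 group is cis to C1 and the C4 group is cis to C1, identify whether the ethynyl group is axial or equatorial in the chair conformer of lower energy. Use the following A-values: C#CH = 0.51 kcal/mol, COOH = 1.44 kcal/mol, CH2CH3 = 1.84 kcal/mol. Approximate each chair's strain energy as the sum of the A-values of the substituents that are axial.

equatorial

Chair I (ethynyl axial, carboxyl axial, ethyl equatorial): E = 1.95 kcal/mol.
Chair II (ethynyl equatorial, carboxyl equatorial, ethyl axial): E = 1.84 kcal/mol.
Chair II is the more stable (lower-energy) conformer, and in that chair the ethynyl group is equatorial.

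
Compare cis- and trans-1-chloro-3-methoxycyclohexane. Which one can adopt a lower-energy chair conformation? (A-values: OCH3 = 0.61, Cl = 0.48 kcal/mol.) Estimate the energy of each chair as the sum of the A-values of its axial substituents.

At 1,3 positions (parity same): cis → (e,e or a,a); trans → (a,e or e,a).
Best chair for cis: E = 0.00 kcal/mol; best chair for trans: E = 0.48 kcal/mol.
The cis isomer is lower by 0.48 kcal/mol.

cis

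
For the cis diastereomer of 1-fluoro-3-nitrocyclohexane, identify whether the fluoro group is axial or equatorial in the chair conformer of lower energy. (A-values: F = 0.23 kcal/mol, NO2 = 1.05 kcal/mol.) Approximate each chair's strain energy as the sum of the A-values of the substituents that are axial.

C1 and C3 have the same parity, so for the cis isomer the two substituents are e,e in one chair and a,a in the other.
Chair I (fluoro axial, nitro axial): E = 1.28 kcal/mol.
Chair II (fluoro equatorial, nitro equatorial): E = 0.00 kcal/mol.
Chair II is the more stable (lower-energy) conformer, and in that chair the fluoro group is equatorial.

equatorial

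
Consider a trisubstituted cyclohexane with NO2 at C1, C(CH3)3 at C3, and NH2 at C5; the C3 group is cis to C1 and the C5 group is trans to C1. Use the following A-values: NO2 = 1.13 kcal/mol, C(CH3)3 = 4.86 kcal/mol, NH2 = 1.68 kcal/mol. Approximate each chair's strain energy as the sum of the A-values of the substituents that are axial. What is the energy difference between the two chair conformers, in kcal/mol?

4.31 kcal/mol

Chair I (nitro axial, tert-butyl axial, amino equatorial): E = 5.99 kcal/mol.
Chair II (nitro equatorial, tert-butyl equatorial, amino axial): E = 1.68 kcal/mol.
ΔE = 5.99 − 1.68 = 4.31 kcal/mol; chair II is more stable.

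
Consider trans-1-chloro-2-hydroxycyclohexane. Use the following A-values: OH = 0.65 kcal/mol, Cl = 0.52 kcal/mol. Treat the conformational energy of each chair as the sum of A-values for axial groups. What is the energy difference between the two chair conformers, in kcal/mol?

C1 and C2 have opposite parity, so for the trans isomer the two substituents are e,e in one chair and a,a in the other.
Chair I (hydroxyl axial, chloro axial): E = 1.17 kcal/mol.
Chair II (hydroxyl equatorial, chloro equatorial): E = 0.00 kcal/mol.
ΔE = 1.17 − 0.00 = 1.17 kcal/mol; chair II is more stable.

1.17 kcal/mol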